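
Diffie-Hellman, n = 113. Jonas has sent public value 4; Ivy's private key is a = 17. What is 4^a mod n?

64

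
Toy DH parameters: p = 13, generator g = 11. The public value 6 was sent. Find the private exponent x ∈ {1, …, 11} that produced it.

11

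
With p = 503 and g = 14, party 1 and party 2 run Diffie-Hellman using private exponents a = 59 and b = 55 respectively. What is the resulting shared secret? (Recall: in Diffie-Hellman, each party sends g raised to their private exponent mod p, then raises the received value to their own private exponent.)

468

Party 2 sends B = g^b mod p = 14^55 mod 503.
14^1 ≡ 14 (mod 503)
14^2 = (14^1)^2 ≡ 14^2 = 196 ≡ 196 (mod 503)
14^4 = (14^2)^2 ≡ 196^2 = 38416 ≡ 188 (mod 503)
14^8 = (14^4)^2 ≡ 188^2 = 35344 ≡ 134 (mod 503)
14^16 = (14^8)^2 ≡ 134^2 = 17956 ≡ 351 (mod 503)
14^32 = (14^16)^2 ≡ 351^2 = 123201 ≡ 469 (mod 503)
14^55 = 14^32 · 14^16 · 14^4 · 14^2 · 14^1 ≡ 469 · 351 · 188 · 196 · 14 ≡ 243 (mod 503).
So B = 243. Party 1 then computes K = B^a mod p = 243^59 mod 503.
243^1 ≡ 243 (mod 503)
243^2 = (243^1)^2 ≡ 243^2 = 59049 ≡ 198 (mod 503)
243^4 = (243^2)^2 ≡ 198^2 = 39204 ≡ 473 (mod 503)
243^8 = (243^4)^2 ≡ 473^2 = 223729 ≡ 397 (mod 503)
243^16 = (243^8)^2 ≡ 397^2 = 157609 ≡ 170 (mod 503)
243^32 = (243^16)^2 ≡ 170^2 = 28900 ≡ 229 (mod 503)
243^59 = 243^32 · 243^16 · 243^8 · 243^2 · 243^1 ≡ 229 · 170 · 397 · 198 · 243 ≡ 468 (mod 503).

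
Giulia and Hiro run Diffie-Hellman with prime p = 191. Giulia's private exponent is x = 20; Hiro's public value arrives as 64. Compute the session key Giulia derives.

Shared key K = 64^20 mod 191.
64^1 ≡ 64 (mod 191)
64^2 = (64^1)^2 ≡ 64^2 = 4096 ≡ 85 (mod 191)
64^4 = (64^2)^2 ≡ 85^2 = 7225 ≡ 158 (mod 191)
64^8 = (64^4)^2 ≡ 158^2 = 24964 ≡ 134 (mod 191)
64^16 = (64^8)^2 ≡ 134^2 = 17956 ≡ 2 (mod 191)
64^20 = 64^16 · 64^4 ≡ 2 · 158 ≡ 125 (mod 191).

125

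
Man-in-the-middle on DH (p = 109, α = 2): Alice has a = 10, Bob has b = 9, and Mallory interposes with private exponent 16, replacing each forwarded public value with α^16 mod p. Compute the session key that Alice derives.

27

Alice receives Mallory's public value M = 2^16 mod 109 instead of the honest one.
2^1 ≡ 2 (mod 109)
2^2 = (2^1)^2 ≡ 2^2 = 4 ≡ 4 (mod 109)
2^4 = (2^2)^2 ≡ 4^2 = 16 ≡ 16 (mod 109)
2^8 = (2^4)^2 ≡ 16^2 = 256 ≡ 38 (mod 109)
2^16 = (2^8)^2 ≡ 38^2 = 1444 ≡ 27 (mod 109)
So M = 27. Alice computes K = M^10 mod 109.
27^1 ≡ 27 (mod 109)
27^2 = (27^1)^2 ≡ 27^2 = 729 ≡ 75 (mod 109)
27^4 = (27^2)^2 ≡ 75^2 = 5625 ≡ 66 (mod 109)
27^8 = (27^4)^2 ≡ 66^2 = 4356 ≡ 105 (mod 109)
27^10 = 27^8 · 27^2 ≡ 105 · 75 ≡ 27 (mod 109).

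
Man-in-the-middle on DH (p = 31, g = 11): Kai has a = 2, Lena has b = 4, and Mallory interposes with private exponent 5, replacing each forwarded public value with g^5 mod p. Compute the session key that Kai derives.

Kai receives Mallory's public value M = 11^5 mod 31 instead of the honest one.
11^1 ≡ 11 (mod 31)
11^2 = (11^1)^2 ≡ 11^2 = 121 ≡ 28 (mod 31)
11^4 = (11^2)^2 ≡ 28^2 = 784 ≡ 9 (mod 31)
11^5 = 11^4 · 11^1 ≡ 9 · 11 ≡ 6 (mod 31).
So M = 6. Kai computes K = M^2 mod 31.
6^1 ≡ 6 (mod 31)
6^2 = (6^1)^2 ≡ 6^2 = 36 ≡ 5 (mod 31)

5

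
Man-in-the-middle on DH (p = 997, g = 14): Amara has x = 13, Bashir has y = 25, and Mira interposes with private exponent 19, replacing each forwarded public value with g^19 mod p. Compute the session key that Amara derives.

880

Amara receives Mira's public value M = 14^19 mod 997 instead of the honest one.
14^1 ≡ 14 (mod 997)
14^2 = (14^1)^2 ≡ 14^2 = 196 ≡ 196 (mod 997)
14^4 = (14^2)^2 ≡ 196^2 = 38416 ≡ 530 (mod 997)
14^8 = (14^4)^2 ≡ 530^2 = 280900 ≡ 743 (mod 997)
14^16 = (14^8)^2 ≡ 743^2 = 552049 ≡ 708 (mod 997)
14^19 = 14^16 · 14^2 · 14^1 ≡ 708 · 196 · 14 ≡ 596 (mod 997).
So M = 596. Amara computes K = M^13 mod 997.
596^1 ≡ 596 (mod 997)
596^2 = (596^1)^2 ≡ 596^2 = 355216 ≡ 284 (mod 997)
596^4 = (596^2)^2 ≡ 284^2 = 80656 ≡ 896 (mod 997)
596^8 = (596^4)^2 ≡ 896^2 = 802816 ≡ 231 (mod 997)
596^13 = 596^8 · 596^4 · 596^1 ≡ 231 · 896 · 596 ≡ 880 (mod 997).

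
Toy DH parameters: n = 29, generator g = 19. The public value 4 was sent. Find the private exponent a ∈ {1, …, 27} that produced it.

22

Try successive powers of 19 modulo 29:
19^1 ≡ 19
19^2 ≡ 13
19^3 ≡ 15
19^4 ≡ 24
19^5 ≡ 21
19^6 ≡ 22
19^7 ≡ 12
19^8 ≡ 25
19^9 ≡ 11
19^10 ≡ 6
19^11 ≡ 27
19^12 ≡ 20
19^13 ≡ 3
19^14 ≡ 28
19^15 ≡ 10
19^16 ≡ 16
19^17 ≡ 14
19^18 ≡ 5
19^19 ≡ 8
19^20 ≡ 7
19^21 ≡ 17
19^22 ≡ 4
Found: a = 22.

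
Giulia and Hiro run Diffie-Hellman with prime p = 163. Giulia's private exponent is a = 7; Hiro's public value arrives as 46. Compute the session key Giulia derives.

62

Shared key K = 46^7 mod 163.
46^1 ≡ 46 (mod 163)
46^2 = (46^1)^2 ≡ 46^2 = 2116 ≡ 160 (mod 163)
46^4 = (46^2)^2 ≡ 160^2 = 25600 ≡ 9 (mod 163)
46^7 = 46^4 · 46^2 · 46^1 ≡ 9 · 160 · 46 ≡ 62 (mod 163).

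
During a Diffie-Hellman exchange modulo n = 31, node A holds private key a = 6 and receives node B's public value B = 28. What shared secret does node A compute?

16

Shared key K = 28^6 mod 31.
28^1 ≡ 28 (mod 31)
28^2 = (28^1)^2 ≡ 28^2 = 784 ≡ 9 (mod 31)
28^4 = (28^2)^2 ≡ 9^2 = 81 ≡ 19 (mod 31)
28^6 = 28^4 · 28^2 ≡ 19 · 9 ≡ 16 (mod 31).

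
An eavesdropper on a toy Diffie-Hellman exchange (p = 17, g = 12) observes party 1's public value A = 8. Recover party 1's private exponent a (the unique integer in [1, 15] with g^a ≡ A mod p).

Try successive powers of 12 modulo 17:
12^1 ≡ 12
12^2 ≡ 8
Found: a = 2.

2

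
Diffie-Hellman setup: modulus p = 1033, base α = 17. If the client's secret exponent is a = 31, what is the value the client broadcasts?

Public value = 17^31 mod 1033.
17^1 ≡ 17 (mod 1033)
17^2 = (17^1)^2 ≡ 17^2 = 289 ≡ 289 (mod 1033)
17^4 = (17^2)^2 ≡ 289^2 = 83521 ≡ 881 (mod 1033)
17^8 = (17^4)^2 ≡ 881^2 = 776161 ≡ 378 (mod 1033)
17^16 = (17^8)^2 ≡ 378^2 = 142884 ≡ 330 (mod 1033)
17^31 = 17^16 · 17^8 · 17^4 · 17^2 · 17^1 ≡ 330 · 378 · 881 · 289 · 17 ≡ 694 (mod 1033).

694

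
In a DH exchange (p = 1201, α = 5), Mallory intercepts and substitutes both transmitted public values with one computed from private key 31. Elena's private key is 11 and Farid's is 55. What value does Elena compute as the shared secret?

Elena receives Mallory's public value M = 5^31 mod 1201 instead of the honest one.
5^1 ≡ 5 (mod 1201)
5^2 = (5^1)^2 ≡ 5^2 = 25 ≡ 25 (mod 1201)
5^4 = (5^2)^2 ≡ 25^2 = 625 ≡ 625 (mod 1201)
5^8 = (5^4)^2 ≡ 625^2 = 390625 ≡ 300 (mod 1201)
5^16 = (5^8)^2 ≡ 300^2 = 90000 ≡ 1126 (mod 1201)
5^31 = 5^16 · 5^8 · 5^4 · 5^2 · 5^1 ≡ 1126 · 300 · 625 · 25 · 5 ≡ 1125 (mod 1201).
So M = 1125. Elena computes K = M^11 mod 1201.
1125^1 ≡ 1125 (mod 1201)
1125^2 = (1125^1)^2 ≡ 1125^2 = 1265625 ≡ 972 (mod 1201)
1125^4 = (1125^2)^2 ≡ 972^2 = 944784 ≡ 798 (mod 1201)
1125^8 = (1125^4)^2 ≡ 798^2 = 636804 ≡ 274 (mod 1201)
1125^11 = 1125^8 · 1125^2 · 1125^1 ≡ 274 · 972 · 1125 ≡ 726 (mod 1201).

726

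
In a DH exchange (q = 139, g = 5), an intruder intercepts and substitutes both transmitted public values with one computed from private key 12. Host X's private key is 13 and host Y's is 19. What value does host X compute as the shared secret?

Host X receives an intruder's public value M = 5^12 mod 139 instead of the honest one.
5^1 ≡ 5 (mod 139)
5^2 = (5^1)^2 ≡ 5^2 = 25 ≡ 25 (mod 139)
5^4 = (5^2)^2 ≡ 25^2 = 625 ≡ 69 (mod 139)
5^8 = (5^4)^2 ≡ 69^2 = 4761 ≡ 35 (mod 139)
5^12 = 5^8 · 5^4 ≡ 35 · 69 ≡ 52 (mod 139).
So M = 52. Host X computes K = M^13 mod 139.
52^1 ≡ 52 (mod 139)
52^2 = (52^1)^2 ≡ 52^2 = 2704 ≡ 63 (mod 139)
52^4 = (52^2)^2 ≡ 63^2 = 3969 ≡ 77 (mod 139)
52^8 = (52^4)^2 ≡ 77^2 = 5929 ≡ 91 (mod 139)
52^13 = 52^8 · 52^4 · 52^1 ≡ 91 · 77 · 52 ≡ 45 (mod 139).

45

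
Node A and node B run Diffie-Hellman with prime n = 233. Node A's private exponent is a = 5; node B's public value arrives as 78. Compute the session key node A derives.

Shared key K = 78^5 mod 233.
78^1 ≡ 78 (mod 233)
78^2 = (78^1)^2 ≡ 78^2 = 6084 ≡ 26 (mod 233)
78^4 = (78^2)^2 ≡ 26^2 = 676 ≡ 210 (mod 233)
78^5 = 78^4 · 78^1 ≡ 210 · 78 ≡ 70 (mod 233).

70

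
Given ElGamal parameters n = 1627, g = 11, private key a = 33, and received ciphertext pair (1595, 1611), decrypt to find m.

Shared mask s = c₁^a mod n = 1595^33 mod 1627.
1595^1 ≡ 1595 (mod 1627)
1595^2 = (1595^1)^2 ≡ 1595^2 = 2544025 ≡ 1024 (mod 1627)
1595^4 = (1595^2)^2 ≡ 1024^2 = 1048576 ≡ 788 (mod 1627)
1595^8 = (1595^4)^2 ≡ 788^2 = 620944 ≡ 1057 (mod 1627)
1595^16 = (1595^8)^2 ≡ 1057^2 = 1117249 ≡ 1127 (mod 1627)
1595^32 = (1595^16)^2 ≡ 1127^2 = 1270129 ≡ 1069 (mod 1627)
1595^33 = 1595^32 · 1595^1 ≡ 1069 · 1595 ≡ 1586 (mod 1627).
So s = 1586; s⁻¹ ≡ 873 (mod 1627).
m = c₂ · s⁻¹ mod 1627 = 1611 · 873 mod 1627 = 675.

675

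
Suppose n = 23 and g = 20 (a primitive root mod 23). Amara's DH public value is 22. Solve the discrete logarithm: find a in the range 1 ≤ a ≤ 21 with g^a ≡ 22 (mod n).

Try successive powers of 20 modulo 23:
20^1 ≡ 20
20^2 ≡ 9
20^3 ≡ 19
20^4 ≡ 12
20^5 ≡ 10
20^6 ≡ 16
20^7 ≡ 21
20^8 ≡ 6
20^9 ≡ 5
20^10 ≡ 8
20^11 ≡ 22
Found: a = 11.

11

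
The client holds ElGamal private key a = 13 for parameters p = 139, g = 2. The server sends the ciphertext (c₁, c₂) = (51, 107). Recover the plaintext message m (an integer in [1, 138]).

9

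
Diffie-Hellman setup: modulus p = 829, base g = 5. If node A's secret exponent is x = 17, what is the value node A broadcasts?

Public value = 5^17 (mod 829).
5^1 ≡ 5 (mod 829)
5^2 = (5^1)^2 ≡ 5^2 = 25 ≡ 25 (mod 829)
5^4 = (5^2)^2 ≡ 25^2 = 625 ≡ 625 (mod 829)
5^8 = (5^4)^2 ≡ 625^2 = 390625 ≡ 166 (mod 829)
5^16 = (5^8)^2 ≡ 166^2 = 27556 ≡ 199 (mod 829)
5^17 = 5^16 · 5^1 ≡ 199 · 5 ≡ 166 (mod 829).

166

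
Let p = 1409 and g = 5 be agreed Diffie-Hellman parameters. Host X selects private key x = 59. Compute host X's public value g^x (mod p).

Public value = 5^59 (mod 1409).
5^1 ≡ 5 (mod 1409)
5^2 = (5^1)^2 ≡ 5^2 = 25 ≡ 25 (mod 1409)
5^4 = (5^2)^2 ≡ 25^2 = 625 ≡ 625 (mod 1409)
5^8 = (5^4)^2 ≡ 625^2 = 390625 ≡ 332 (mod 1409)
5^16 = (5^8)^2 ≡ 332^2 = 110224 ≡ 322 (mod 1409)
5^32 = (5^16)^2 ≡ 322^2 = 103684 ≡ 827 (mod 1409)
5^59 = 5^32 · 5^16 · 5^8 · 5^2 · 5^1 ≡ 827 · 322 · 332 · 25 · 5 ≡ 1163 (mod 1409).

1163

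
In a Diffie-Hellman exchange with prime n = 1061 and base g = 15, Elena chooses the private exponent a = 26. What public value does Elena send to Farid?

146

Public value = 15^26 mod 1061.
15^1 ≡ 15 (mod 1061)
15^2 = (15^1)^2 ≡ 15^2 = 225 ≡ 225 (mod 1061)
15^4 = (15^2)^2 ≡ 225^2 = 50625 ≡ 758 (mod 1061)
15^8 = (15^4)^2 ≡ 758^2 = 574564 ≡ 563 (mod 1061)
15^16 = (15^8)^2 ≡ 563^2 = 316969 ≡ 791 (mod 1061)
15^26 = 15^16 · 15^8 · 15^2 ≡ 791 · 563 · 225 ≡ 146 (mod 1061).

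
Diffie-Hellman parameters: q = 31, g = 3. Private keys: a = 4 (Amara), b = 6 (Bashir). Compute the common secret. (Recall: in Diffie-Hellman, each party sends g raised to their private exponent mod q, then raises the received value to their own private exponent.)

Bashir sends B = g^b mod q = 3^6 mod 31.
3^1 ≡ 3 (mod 31)
3^2 = (3^1)^2 ≡ 3^2 = 9 ≡ 9 (mod 31)
3^4 = (3^2)^2 ≡ 9^2 = 81 ≡ 19 (mod 31)
3^6 = 3^4 · 3^2 ≡ 19 · 9 ≡ 16 (mod 31).
So B = 16. Amara then computes K = B^a mod q = 16^4 mod 31.
16^1 ≡ 16 (mod 31)
16^2 = (16^1)^2 ≡ 16^2 = 256 ≡ 8 (mod 31)
16^4 = (16^2)^2 ≡ 8^2 = 64 ≡ 2 (mod 31)

2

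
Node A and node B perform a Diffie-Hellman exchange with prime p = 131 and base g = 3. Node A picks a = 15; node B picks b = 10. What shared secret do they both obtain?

107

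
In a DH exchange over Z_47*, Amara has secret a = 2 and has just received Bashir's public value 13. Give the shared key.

28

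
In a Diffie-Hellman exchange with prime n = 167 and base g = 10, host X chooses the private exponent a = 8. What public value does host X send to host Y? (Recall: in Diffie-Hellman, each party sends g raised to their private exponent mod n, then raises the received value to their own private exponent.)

66

Public value = 10^8 (mod 167).
10^1 ≡ 10 (mod 167)
10^2 = (10^1)^2 ≡ 10^2 = 100 ≡ 100 (mod 167)
10^4 = (10^2)^2 ≡ 100^2 = 10000 ≡ 147 (mod 167)
10^8 = (10^4)^2 ≡ 147^2 = 21609 ≡ 66 (mod 167)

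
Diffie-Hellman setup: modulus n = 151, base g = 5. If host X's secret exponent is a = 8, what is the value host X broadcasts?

139

Public value = 5^8 mod 151.
5^1 ≡ 5 (mod 151)
5^2 = (5^1)^2 ≡ 5^2 = 25 ≡ 25 (mod 151)
5^4 = (5^2)^2 ≡ 25^2 = 625 ≡ 21 (mod 151)
5^8 = (5^4)^2 ≡ 21^2 = 441 ≡ 139 (mod 151)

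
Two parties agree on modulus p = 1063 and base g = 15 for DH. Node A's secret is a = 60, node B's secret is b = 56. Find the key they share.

1004

Node B sends B = g^b mod p = 15^56 mod 1063.
15^1 ≡ 15 (mod 1063)
15^2 = (15^1)^2 ≡ 15^2 = 225 ≡ 225 (mod 1063)
15^4 = (15^2)^2 ≡ 225^2 = 50625 ≡ 664 (mod 1063)
15^8 = (15^4)^2 ≡ 664^2 = 440896 ≡ 814 (mod 1063)
15^16 = (15^8)^2 ≡ 814^2 = 662596 ≡ 347 (mod 1063)
15^32 = (15^16)^2 ≡ 347^2 = 120409 ≡ 290 (mod 1063)
15^56 = 15^32 · 15^16 · 15^8 ≡ 290 · 347 · 814 ≡ 166 (mod 1063).
So B = 166. Node A then computes K = B^a mod p = 166^60 mod 1063.
166^1 ≡ 166 (mod 1063)
166^2 = (166^1)^2 ≡ 166^2 = 27556 ≡ 981 (mod 1063)
166^4 = (166^2)^2 ≡ 981^2 = 962361 ≡ 346 (mod 1063)
166^8 = (166^4)^2 ≡ 346^2 = 119716 ≡ 660 (mod 1063)
166^16 = (166^8)^2 ≡ 660^2 = 435600 ≡ 833 (mod 1063)
166^32 = (166^16)^2 ≡ 833^2 = 693889 ≡ 813 (mod 1063)
166^60 = 166^32 · 166^16 · 166^8 · 166^4 ≡ 813 · 833 · 660 · 346 ≡ 1004 (mod 1063).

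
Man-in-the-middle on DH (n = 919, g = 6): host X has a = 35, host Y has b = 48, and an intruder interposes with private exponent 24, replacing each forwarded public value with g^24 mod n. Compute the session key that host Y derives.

229

Host Y receives an intruder's public value M = 6^24 mod 919 instead of the honest one.
6^1 ≡ 6 (mod 919)
6^2 = (6^1)^2 ≡ 6^2 = 36 ≡ 36 (mod 919)
6^4 = (6^2)^2 ≡ 36^2 = 1296 ≡ 377 (mod 919)
6^8 = (6^4)^2 ≡ 377^2 = 142129 ≡ 603 (mod 919)
6^16 = (6^8)^2 ≡ 603^2 = 363609 ≡ 604 (mod 919)
6^24 = 6^16 · 6^8 ≡ 604 · 603 ≡ 288 (mod 919).
So M = 288. Host Y computes K = M^48 mod 919.
288^1 ≡ 288 (mod 919)
288^2 = (288^1)^2 ≡ 288^2 = 82944 ≡ 234 (mod 919)
288^4 = (288^2)^2 ≡ 234^2 = 54756 ≡ 535 (mod 919)
288^8 = (288^4)^2 ≡ 535^2 = 286225 ≡ 416 (mod 919)
288^16 = (288^8)^2 ≡ 416^2 = 173056 ≡ 284 (mod 919)
288^32 = (288^16)^2 ≡ 284^2 = 80656 ≡ 703 (mod 919)
288^48 = 288^32 · 288^16 ≡ 703 · 284 ≡ 229 (mod 919).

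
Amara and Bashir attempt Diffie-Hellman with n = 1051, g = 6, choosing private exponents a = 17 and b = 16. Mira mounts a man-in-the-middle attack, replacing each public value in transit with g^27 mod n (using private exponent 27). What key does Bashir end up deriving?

70

Bashir receives Mira's public value M = 6^27 mod 1051 instead of the honest one.
6^1 ≡ 6 (mod 1051)
6^2 = (6^1)^2 ≡ 6^2 = 36 ≡ 36 (mod 1051)
6^4 = (6^2)^2 ≡ 36^2 = 1296 ≡ 245 (mod 1051)
6^8 = (6^4)^2 ≡ 245^2 = 60025 ≡ 118 (mod 1051)
6^16 = (6^8)^2 ≡ 118^2 = 13924 ≡ 261 (mod 1051)
6^27 = 6^16 · 6^8 · 6^2 · 6^1 ≡ 261 · 118 · 36 · 6 ≡ 589 (mod 1051).
So M = 589. Bashir computes K = M^16 mod 1051.
589^1 ≡ 589 (mod 1051)
589^2 = (589^1)^2 ≡ 589^2 = 346921 ≡ 91 (mod 1051)
589^4 = (589^2)^2 ≡ 91^2 = 8281 ≡ 924 (mod 1051)
589^8 = (589^4)^2 ≡ 924^2 = 853776 ≡ 364 (mod 1051)
589^16 = (589^8)^2 ≡ 364^2 = 132496 ≡ 70 (mod 1051)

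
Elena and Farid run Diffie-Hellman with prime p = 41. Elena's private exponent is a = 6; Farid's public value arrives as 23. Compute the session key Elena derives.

Shared key K = 23^6 mod 41.
23^1 ≡ 23 (mod 41)
23^2 = (23^1)^2 ≡ 23^2 = 529 ≡ 37 (mod 41)
23^4 = (23^2)^2 ≡ 37^2 = 1369 ≡ 16 (mod 41)
23^6 = 23^4 · 23^2 ≡ 16 · 37 ≡ 18 (mod 41).

18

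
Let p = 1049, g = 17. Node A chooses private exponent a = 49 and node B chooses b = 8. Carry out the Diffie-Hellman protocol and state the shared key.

Node B sends B = g^b mod p = 17^8 mod 1049.
17^1 ≡ 17 (mod 1049)
17^2 = (17^1)^2 ≡ 17^2 = 289 ≡ 289 (mod 1049)
17^4 = (17^2)^2 ≡ 289^2 = 83521 ≡ 650 (mod 1049)
17^8 = (17^4)^2 ≡ 650^2 = 422500 ≡ 802 (mod 1049)
So B = 802. Node A then computes K = B^a mod p = 802^49 mod 1049.
802^1 ≡ 802 (mod 1049)
802^2 = (802^1)^2 ≡ 802^2 = 643204 ≡ 167 (mod 1049)
802^4 = (802^2)^2 ≡ 167^2 = 27889 ≡ 615 (mod 1049)
802^8 = (802^4)^2 ≡ 615^2 = 378225 ≡ 585 (mod 1049)
802^16 = (802^8)^2 ≡ 585^2 = 342225 ≡ 251 (mod 1049)
802^32 = (802^16)^2 ≡ 251^2 = 63001 ≡ 61 (mod 1049)
802^49 = 802^32 · 802^16 · 802^1 ≡ 61 · 251 · 802 ≡ 877 (mod 1049).

877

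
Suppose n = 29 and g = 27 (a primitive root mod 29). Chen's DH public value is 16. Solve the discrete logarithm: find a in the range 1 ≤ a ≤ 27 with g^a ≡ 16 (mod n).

Try successive powers of 27 modulo 29:
27^1 ≡ 27
27^2 ≡ 4
27^3 ≡ 21
27^4 ≡ 16
Found: a = 4.

4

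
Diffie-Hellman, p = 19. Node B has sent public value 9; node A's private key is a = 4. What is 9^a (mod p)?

6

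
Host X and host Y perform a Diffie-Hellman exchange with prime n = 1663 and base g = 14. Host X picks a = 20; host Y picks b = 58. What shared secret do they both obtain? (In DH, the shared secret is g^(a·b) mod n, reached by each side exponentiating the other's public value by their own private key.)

452

Host Y sends B = g^b mod n = 14^58 mod 1663.
14^1 ≡ 14 (mod 1663)
14^2 = (14^1)^2 ≡ 14^2 = 196 ≡ 196 (mod 1663)
14^4 = (14^2)^2 ≡ 196^2 = 38416 ≡ 167 (mod 1663)
14^8 = (14^4)^2 ≡ 167^2 = 27889 ≡ 1281 (mod 1663)
14^16 = (14^8)^2 ≡ 1281^2 = 1640961 ≡ 1243 (mod 1663)
14^32 = (14^16)^2 ≡ 1243^2 = 1545049 ≡ 122 (mod 1663)
14^58 = 14^32 · 14^16 · 14^8 · 14^2 ≡ 122 · 1243 · 1281 · 196 ≡ 60 (mod 1663).
So B = 60. Host X then computes K = B^a mod n = 60^20 mod 1663.
60^1 ≡ 60 (mod 1663)
60^2 = (60^1)^2 ≡ 60^2 = 3600 ≡ 274 (mod 1663)
60^4 = (60^2)^2 ≡ 274^2 = 75076 ≡ 241 (mod 1663)
60^8 = (60^4)^2 ≡ 241^2 = 58081 ≡ 1539 (mod 1663)
60^16 = (60^8)^2 ≡ 1539^2 = 2368521 ≡ 409 (mod 1663)
60^20 = 60^16 · 60^4 ≡ 409 · 241 ≡ 452 (mod 1663).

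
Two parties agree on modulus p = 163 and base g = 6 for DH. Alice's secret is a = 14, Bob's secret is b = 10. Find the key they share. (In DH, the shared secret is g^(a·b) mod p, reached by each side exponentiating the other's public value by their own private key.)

115

Bob sends B = g^b mod p = 6^10 mod 163.
6^1 ≡ 6 (mod 163)
6^2 = (6^1)^2 ≡ 6^2 = 36 ≡ 36 (mod 163)
6^4 = (6^2)^2 ≡ 36^2 = 1296 ≡ 155 (mod 163)
6^8 = (6^4)^2 ≡ 155^2 = 24025 ≡ 64 (mod 163)
6^10 = 6^8 · 6^2 ≡ 64 · 36 ≡ 22 (mod 163).
So B = 22. Alice then computes K = B^a mod p = 22^14 mod 163.
22^1 ≡ 22 (mod 163)
22^2 = (22^1)^2 ≡ 22^2 = 484 ≡ 158 (mod 163)
22^4 = (22^2)^2 ≡ 158^2 = 24964 ≡ 25 (mod 163)
22^8 = (22^4)^2 ≡ 25^2 = 625 ≡ 136 (mod 163)
22^14 = 22^8 · 22^4 · 22^2 ≡ 136 · 25 · 158 ≡ 115 (mod 163).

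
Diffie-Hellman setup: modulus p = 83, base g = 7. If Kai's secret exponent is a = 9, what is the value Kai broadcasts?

3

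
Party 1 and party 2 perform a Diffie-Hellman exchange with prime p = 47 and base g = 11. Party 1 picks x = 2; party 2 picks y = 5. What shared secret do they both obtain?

Party 2 sends B = g^y mod p = 11^5 mod 47.
11^1 ≡ 11 (mod 47)
11^2 = (11^1)^2 ≡ 11^2 = 121 ≡ 27 (mod 47)
11^4 = (11^2)^2 ≡ 27^2 = 729 ≡ 24 (mod 47)
11^5 = 11^4 · 11^1 ≡ 24 · 11 ≡ 29 (mod 47).
So B = 29. Party 1 then computes K = B^x mod p = 29^2 mod 47.
29^1 ≡ 29 (mod 47)
29^2 = (29^1)^2 ≡ 29^2 = 841 ≡ 42 (mod 47)

42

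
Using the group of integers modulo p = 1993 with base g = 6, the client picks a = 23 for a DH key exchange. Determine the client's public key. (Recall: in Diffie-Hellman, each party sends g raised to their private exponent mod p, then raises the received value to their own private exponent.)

Public value = 6^23 mod 1993.
6^1 ≡ 6 (mod 1993)
6^2 = (6^1)^2 ≡ 6^2 = 36 ≡ 36 (mod 1993)
6^4 = (6^2)^2 ≡ 36^2 = 1296 ≡ 1296 (mod 1993)
6^8 = (6^4)^2 ≡ 1296^2 = 1679616 ≡ 1510 (mod 1993)
6^16 = (6^8)^2 ≡ 1510^2 = 2280100 ≡ 108 (mod 1993)
6^23 = 6^16 · 6^4 · 6^2 · 6^1 ≡ 108 · 1296 · 36 · 6 ≡ 1271 (mod 1993).

1271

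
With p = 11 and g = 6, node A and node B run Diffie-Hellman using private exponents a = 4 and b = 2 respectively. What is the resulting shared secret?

Node B sends B = g^b mod p = 6^2 mod 11.
6^1 ≡ 6 (mod 11)
6^2 = (6^1)^2 ≡ 6^2 = 36 ≡ 3 (mod 11)
So B = 3. Node A then computes K = B^a mod p = 3^4 mod 11.
3^1 ≡ 3 (mod 11)
3^2 = (3^1)^2 ≡ 3^2 = 9 ≡ 9 (mod 11)
3^4 = (3^2)^2 ≡ 9^2 = 81 ≡ 4 (mod 11)

4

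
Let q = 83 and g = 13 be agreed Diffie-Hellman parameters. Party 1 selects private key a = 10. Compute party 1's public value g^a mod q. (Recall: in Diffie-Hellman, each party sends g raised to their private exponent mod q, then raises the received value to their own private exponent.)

Public value = 13^10 mod 83.
13^1 ≡ 13 (mod 83)
13^2 = (13^1)^2 ≡ 13^2 = 169 ≡ 3 (mod 83)
13^4 = (13^2)^2 ≡ 3^2 = 9 ≡ 9 (mod 83)
13^8 = (13^4)^2 ≡ 9^2 = 81 ≡ 81 (mod 83)
13^10 = 13^8 · 13^2 ≡ 81 · 3 ≡ 77 (mod 83).

77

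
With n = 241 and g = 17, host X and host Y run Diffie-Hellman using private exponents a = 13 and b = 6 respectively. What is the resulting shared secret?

236

Host X sends A = g^a mod n = 17^13 mod 241.
17^1 ≡ 17 (mod 241)
17^2 = (17^1)^2 ≡ 17^2 = 289 ≡ 48 (mod 241)
17^4 = (17^2)^2 ≡ 48^2 = 2304 ≡ 135 (mod 241)
17^8 = (17^4)^2 ≡ 135^2 = 18225 ≡ 150 (mod 241)
17^13 = 17^8 · 17^4 · 17^1 ≡ 150 · 135 · 17 ≡ 102 (mod 241).
So A = 102. Host Y then computes K = A^b mod n = 102^6 mod 241.
102^1 ≡ 102 (mod 241)
102^2 = (102^1)^2 ≡ 102^2 = 10404 ≡ 41 (mod 241)
102^4 = (102^2)^2 ≡ 41^2 = 1681 ≡ 235 (mod 241)
102^6 = 102^4 · 102^2 ≡ 235 · 41 ≡ 236 (mod 241).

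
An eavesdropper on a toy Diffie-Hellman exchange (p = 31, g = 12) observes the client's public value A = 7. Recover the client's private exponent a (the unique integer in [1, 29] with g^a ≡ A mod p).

22

Try successive powers of 12 modulo 31:
12^1 ≡ 12
12^2 ≡ 20
12^3 ≡ 23
12^4 ≡ 28
12^5 ≡ 26
12^6 ≡ 2
12^7 ≡ 24
12^8 ≡ 9
12^9 ≡ 15
12^10 ≡ 25
12^11 ≡ 21
12^12 ≡ 4
12^13 ≡ 17
12^14 ≡ 18
12^15 ≡ 30
12^16 ≡ 19
12^17 ≡ 11
12^18 ≡ 8
12^19 ≡ 3
12^20 ≡ 5
12^21 ≡ 29
12^22 ≡ 7
Found: a = 22.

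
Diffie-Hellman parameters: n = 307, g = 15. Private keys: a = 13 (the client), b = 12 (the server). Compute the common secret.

The server sends B = g^b mod n = 15^12 mod 307.
15^1 ≡ 15 (mod 307)
15^2 = (15^1)^2 ≡ 15^2 = 225 ≡ 225 (mod 307)
15^4 = (15^2)^2 ≡ 225^2 = 50625 ≡ 277 (mod 307)
15^8 = (15^4)^2 ≡ 277^2 = 76729 ≡ 286 (mod 307)
15^12 = 15^8 · 15^4 ≡ 286 · 277 ≡ 16 (mod 307).
So B = 16. The client then computes K = B^a mod n = 16^13 mod 307.
16^1 ≡ 16 (mod 307)
16^2 = (16^1)^2 ≡ 16^2 = 256 ≡ 256 (mod 307)
16^4 = (16^2)^2 ≡ 256^2 = 65536 ≡ 145 (mod 307)
16^8 = (16^4)^2 ≡ 145^2 = 21025 ≡ 149 (mod 307)
16^13 = 16^8 · 16^4 · 16^1 ≡ 149 · 145 · 16 ≡ 305 (mod 307).

305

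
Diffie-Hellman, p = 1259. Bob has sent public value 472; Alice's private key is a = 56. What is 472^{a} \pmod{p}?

1082

Shared key K = 472^56 mod 1259.
472^1 ≡ 472 (mod 1259)
472^2 = (472^1)^2 ≡ 472^2 = 222784 ≡ 1200 (mod 1259)
472^4 = (472^2)^2 ≡ 1200^2 = 1440000 ≡ 963 (mod 1259)
472^8 = (472^4)^2 ≡ 963^2 = 927369 ≡ 745 (mod 1259)
472^16 = (472^8)^2 ≡ 745^2 = 555025 ≡ 1065 (mod 1259)
472^32 = (472^16)^2 ≡ 1065^2 = 1134225 ≡ 1125 (mod 1259)
472^56 = 472^32 · 472^16 · 472^8 ≡ 1125 · 1065 · 745 ≡ 1082 (mod 1259).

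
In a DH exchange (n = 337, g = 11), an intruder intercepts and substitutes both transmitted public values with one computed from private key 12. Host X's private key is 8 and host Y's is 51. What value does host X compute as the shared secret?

Host X receives an intruder's public value M = 11^12 mod 337 instead of the honest one.
11^1 ≡ 11 (mod 337)
11^2 = (11^1)^2 ≡ 11^2 = 121 ≡ 121 (mod 337)
11^4 = (11^2)^2 ≡ 121^2 = 14641 ≡ 150 (mod 337)
11^8 = (11^4)^2 ≡ 150^2 = 22500 ≡ 258 (mod 337)
11^12 = 11^8 · 11^4 ≡ 258 · 150 ≡ 282 (mod 337).
So M = 282. Host X computes K = M^8 mod 337.
282^1 ≡ 282 (mod 337)
282^2 = (282^1)^2 ≡ 282^2 = 79524 ≡ 329 (mod 337)
282^4 = (282^2)^2 ≡ 329^2 = 108241 ≡ 64 (mod 337)
282^8 = (282^4)^2 ≡ 64^2 = 4096 ≡ 52 (mod 337)

52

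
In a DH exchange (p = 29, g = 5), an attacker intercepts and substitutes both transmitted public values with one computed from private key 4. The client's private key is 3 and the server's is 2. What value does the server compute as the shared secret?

24

The server receives an attacker's public value M = 5^4 mod 29 instead of the honest one.
5^1 ≡ 5 (mod 29)
5^2 = (5^1)^2 ≡ 5^2 = 25 ≡ 25 (mod 29)
5^4 = (5^2)^2 ≡ 25^2 = 625 ≡ 16 (mod 29)
So M = 16. The server computes K = M^2 mod 29.
16^1 ≡ 16 (mod 29)
16^2 = (16^1)^2 ≡ 16^2 = 256 ≡ 24 (mod 29)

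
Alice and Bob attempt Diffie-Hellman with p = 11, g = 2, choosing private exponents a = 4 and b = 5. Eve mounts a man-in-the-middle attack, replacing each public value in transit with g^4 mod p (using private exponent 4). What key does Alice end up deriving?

9

Alice receives Eve's public value M = 2^4 mod 11 instead of the honest one.
2^1 ≡ 2 (mod 11)
2^2 = (2^1)^2 ≡ 2^2 = 4 ≡ 4 (mod 11)
2^4 = (2^2)^2 ≡ 4^2 = 16 ≡ 5 (mod 11)
So M = 5. Alice computes K = M^4 mod 11.
5^1 ≡ 5 (mod 11)
5^2 = (5^1)^2 ≡ 5^2 = 25 ≡ 3 (mod 11)
5^4 = (5^2)^2 ≡ 3^2 = 9 ≡ 9 (mod 11)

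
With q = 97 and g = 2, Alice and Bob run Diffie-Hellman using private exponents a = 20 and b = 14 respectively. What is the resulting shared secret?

36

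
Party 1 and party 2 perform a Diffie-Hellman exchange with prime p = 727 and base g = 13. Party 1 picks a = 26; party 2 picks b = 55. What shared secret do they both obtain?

Party 2 sends B = g^b mod p = 13^55 mod 727.
13^1 ≡ 13 (mod 727)
13^2 = (13^1)^2 ≡ 13^2 = 169 ≡ 169 (mod 727)
13^4 = (13^2)^2 ≡ 169^2 = 28561 ≡ 208 (mod 727)
13^8 = (13^4)^2 ≡ 208^2 = 43264 ≡ 371 (mod 727)
13^16 = (13^8)^2 ≡ 371^2 = 137641 ≡ 238 (mod 727)
13^32 = (13^16)^2 ≡ 238^2 = 56644 ≡ 665 (mod 727)
13^55 = 13^32 · 13^16 · 13^4 · 13^2 · 13^1 ≡ 665 · 238 · 208 · 169 · 13 ≡ 155 (mod 727).
So B = 155. Party 1 then computes K = B^a mod p = 155^26 mod 727.
155^1 ≡ 155 (mod 727)
155^2 = (155^1)^2 ≡ 155^2 = 24025 ≡ 34 (mod 727)
155^4 = (155^2)^2 ≡ 34^2 = 1156 ≡ 429 (mod 727)
155^8 = (155^4)^2 ≡ 429^2 = 184041 ≡ 110 (mod 727)
155^16 = (155^8)^2 ≡ 110^2 = 12100 ≡ 468 (mod 727)
155^26 = 155^16 · 155^8 · 155^2 ≡ 468 · 110 · 34 ≡ 431 (mod 727).

431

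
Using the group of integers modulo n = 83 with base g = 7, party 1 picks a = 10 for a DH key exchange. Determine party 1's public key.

21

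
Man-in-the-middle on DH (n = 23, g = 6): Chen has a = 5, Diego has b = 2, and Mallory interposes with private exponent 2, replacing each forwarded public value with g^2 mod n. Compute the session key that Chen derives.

Chen receives Mallory's public value M = 6^2 mod 23 instead of the honest one.
6^1 ≡ 6 (mod 23)
6^2 = (6^1)^2 ≡ 6^2 = 36 ≡ 13 (mod 23)
So M = 13. Chen computes K = M^5 mod 23.
13^1 ≡ 13 (mod 23)
13^2 = (13^1)^2 ≡ 13^2 = 169 ≡ 8 (mod 23)
13^4 = (13^2)^2 ≡ 8^2 = 64 ≡ 18 (mod 23)
13^5 = 13^4 · 13^1 ≡ 18 · 13 ≡ 4 (mod 23).

4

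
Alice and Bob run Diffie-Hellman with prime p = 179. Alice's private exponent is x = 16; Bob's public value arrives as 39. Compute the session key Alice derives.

93

Shared key K = 39^16 mod 179.
39^1 ≡ 39 (mod 179)
39^2 = (39^1)^2 ≡ 39^2 = 1521 ≡ 89 (mod 179)
39^4 = (39^2)^2 ≡ 89^2 = 7921 ≡ 45 (mod 179)
39^8 = (39^4)^2 ≡ 45^2 = 2025 ≡ 56 (mod 179)
39^16 = (39^8)^2 ≡ 56^2 = 3136 ≡ 93 (mod 179)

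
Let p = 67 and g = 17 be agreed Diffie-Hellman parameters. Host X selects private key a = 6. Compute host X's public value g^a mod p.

Public value = 17^6 mod 67.
17^1 ≡ 17 (mod 67)
17^2 = (17^1)^2 ≡ 17^2 = 289 ≡ 21 (mod 67)
17^4 = (17^2)^2 ≡ 21^2 = 441 ≡ 39 (mod 67)
17^6 = 17^4 · 17^2 ≡ 39 · 21 ≡ 15 (mod 67).

15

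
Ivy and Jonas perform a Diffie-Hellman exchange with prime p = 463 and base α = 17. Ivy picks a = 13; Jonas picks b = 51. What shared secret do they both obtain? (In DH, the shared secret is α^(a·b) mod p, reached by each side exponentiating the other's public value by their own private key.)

Ivy sends A = α^a mod p = 17^13 mod 463.
17^1 ≡ 17 (mod 463)
17^2 = (17^1)^2 ≡ 17^2 = 289 ≡ 289 (mod 463)
17^4 = (17^2)^2 ≡ 289^2 = 83521 ≡ 181 (mod 463)
17^8 = (17^4)^2 ≡ 181^2 = 32761 ≡ 351 (mod 463)
17^13 = 17^8 · 17^4 · 17^1 ≡ 351 · 181 · 17 ≡ 311 (mod 463).
So A = 311. Jonas then computes K = A^b mod p = 311^51 mod 463.
311^1 ≡ 311 (mod 463)
311^2 = (311^1)^2 ≡ 311^2 = 96721 ≡ 417 (mod 463)
311^4 = (311^2)^2 ≡ 417^2 = 173889 ≡ 264 (mod 463)
311^8 = (311^4)^2 ≡ 264^2 = 69696 ≡ 246 (mod 463)
311^16 = (311^8)^2 ≡ 246^2 = 60516 ≡ 326 (mod 463)
311^32 = (311^16)^2 ≡ 326^2 = 106276 ≡ 249 (mod 463)
311^51 = 311^32 · 311^16 · 311^2 · 311^1 ≡ 249 · 326 · 417 · 311 ≡ 58 (mod 463).

58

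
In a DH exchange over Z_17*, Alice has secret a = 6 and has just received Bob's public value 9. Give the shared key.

4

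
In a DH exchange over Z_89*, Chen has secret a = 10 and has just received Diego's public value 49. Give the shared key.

57

Shared key K = 49^10 mod 89.
49^1 ≡ 49 (mod 89)
49^2 = (49^1)^2 ≡ 49^2 = 2401 ≡ 87 (mod 89)
49^4 = (49^2)^2 ≡ 87^2 = 7569 ≡ 4 (mod 89)
49^8 = (49^4)^2 ≡ 4^2 = 16 ≡ 16 (mod 89)
49^10 = 49^8 · 49^2 ≡ 16 · 87 ≡ 57 (mod 89).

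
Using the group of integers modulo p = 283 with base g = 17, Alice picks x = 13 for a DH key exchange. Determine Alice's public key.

186

Public value = 17^13 mod 283.
17^1 ≡ 17 (mod 283)
17^2 = (17^1)^2 ≡ 17^2 = 289 ≡ 6 (mod 283)
17^4 = (17^2)^2 ≡ 6^2 = 36 ≡ 36 (mod 283)
17^8 = (17^4)^2 ≡ 36^2 = 1296 ≡ 164 (mod 283)
17^13 = 17^8 · 17^4 · 17^1 ≡ 164 · 36 · 17 ≡ 186 (mod 283).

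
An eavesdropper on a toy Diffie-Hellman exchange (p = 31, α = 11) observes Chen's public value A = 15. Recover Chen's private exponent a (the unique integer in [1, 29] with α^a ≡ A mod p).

27

Try successive powers of 11 modulo 31:
11^1 ≡ 11
11^2 ≡ 28
11^3 ≡ 29
11^4 ≡ 9
11^5 ≡ 6
11^6 ≡ 4
11^7 ≡ 13
11^8 ≡ 19
11^9 ≡ 23
11^10 ≡ 5
11^11 ≡ 24
11^12 ≡ 16
11^13 ≡ 21
11^14 ≡ 14
11^15 ≡ 30
11^16 ≡ 20
11^17 ≡ 3
11^18 ≡ 2
11^19 ≡ 22
11^20 ≡ 25
11^21 ≡ 27
11^22 ≡ 18
11^23 ≡ 12
11^24 ≡ 8
11^25 ≡ 26
11^26 ≡ 7
11^27 ≡ 15
Found: a = 27.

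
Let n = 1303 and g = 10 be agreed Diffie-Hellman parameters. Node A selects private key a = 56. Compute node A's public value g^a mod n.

Public value = 10^56 mod 1303.
10^1 ≡ 10 (mod 1303)
10^2 = (10^1)^2 ≡ 10^2 = 100 ≡ 100 (mod 1303)
10^4 = (10^2)^2 ≡ 100^2 = 10000 ≡ 879 (mod 1303)
10^8 = (10^4)^2 ≡ 879^2 = 772641 ≡ 1265 (mod 1303)
10^16 = (10^8)^2 ≡ 1265^2 = 1600225 ≡ 141 (mod 1303)
10^32 = (10^16)^2 ≡ 141^2 = 19881 ≡ 336 (mod 1303)
10^56 = 10^32 · 10^16 · 10^8 ≡ 336 · 141 · 1265 ≡ 458 (mod 1303).

458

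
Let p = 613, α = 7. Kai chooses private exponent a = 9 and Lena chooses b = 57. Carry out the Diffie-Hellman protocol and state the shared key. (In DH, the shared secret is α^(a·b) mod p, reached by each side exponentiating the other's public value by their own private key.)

227

Kai sends A = α^a mod p = 7^9 mod 613.
7^1 ≡ 7 (mod 613)
7^2 = (7^1)^2 ≡ 7^2 = 49 ≡ 49 (mod 613)
7^4 = (7^2)^2 ≡ 49^2 = 2401 ≡ 562 (mod 613)
7^8 = (7^4)^2 ≡ 562^2 = 315844 ≡ 149 (mod 613)
7^9 = 7^8 · 7^1 ≡ 149 · 7 ≡ 430 (mod 613).
So A = 430. Lena then computes K = A^b mod p = 430^57 mod 613.
430^1 ≡ 430 (mod 613)
430^2 = (430^1)^2 ≡ 430^2 = 184900 ≡ 387 (mod 613)
430^4 = (430^2)^2 ≡ 387^2 = 149769 ≡ 197 (mod 613)
430^8 = (430^4)^2 ≡ 197^2 = 38809 ≡ 190 (mod 613)
430^16 = (430^8)^2 ≡ 190^2 = 36100 ≡ 546 (mod 613)
430^32 = (430^16)^2 ≡ 546^2 = 298116 ≡ 198 (mod 613)
430^57 = 430^32 · 430^16 · 430^8 · 430^1 ≡ 198 · 546 · 190 · 430 ≡ 227 (mod 613).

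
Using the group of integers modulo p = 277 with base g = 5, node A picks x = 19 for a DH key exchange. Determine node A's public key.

20

Public value = 5^{19} \pmod{277}.
5^1 ≡ 5 (mod 277)
5^2 = (5^1)^2 ≡ 5^2 = 25 ≡ 25 (mod 277)
5^4 = (5^2)^2 ≡ 25^2 = 625 ≡ 71 (mod 277)
5^8 = (5^4)^2 ≡ 71^2 = 5041 ≡ 55 (mod 277)
5^16 = (5^8)^2 ≡ 55^2 = 3025 ≡ 255 (mod 277)
5^19 = 5^16 · 5^2 · 5^1 ≡ 255 · 25 · 5 ≡ 20 (mod 277).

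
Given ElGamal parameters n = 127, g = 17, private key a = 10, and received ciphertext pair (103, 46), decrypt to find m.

Shared mask s = c₁^a mod n = 103^10 mod 127.
103^1 ≡ 103 (mod 127)
103^2 = (103^1)^2 ≡ 103^2 = 10609 ≡ 68 (mod 127)
103^4 = (103^2)^2 ≡ 68^2 = 4624 ≡ 52 (mod 127)
103^8 = (103^4)^2 ≡ 52^2 = 2704 ≡ 37 (mod 127)
103^10 = 103^8 · 103^2 ≡ 37 · 68 ≡ 103 (mod 127).
So s = 103; s⁻¹ ≡ 37 (mod 127).
m = c₂ · s⁻¹ mod 127 = 46 · 37 mod 127 = 51.

51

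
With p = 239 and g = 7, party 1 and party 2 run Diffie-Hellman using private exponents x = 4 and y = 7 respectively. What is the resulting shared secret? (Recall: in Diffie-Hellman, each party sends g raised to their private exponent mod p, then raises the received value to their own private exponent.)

Party 2 sends B = g^y mod p = 7^7 mod 239.
7^1 ≡ 7 (mod 239)
7^2 = (7^1)^2 ≡ 7^2 = 49 ≡ 49 (mod 239)
7^4 = (7^2)^2 ≡ 49^2 = 2401 ≡ 11 (mod 239)
7^7 = 7^4 · 7^2 · 7^1 ≡ 11 · 49 · 7 ≡ 188 (mod 239).
So B = 188. Party 1 then computes K = B^x mod p = 188^4 mod 239.
188^1 ≡ 188 (mod 239)
188^2 = (188^1)^2 ≡ 188^2 = 35344 ≡ 211 (mod 239)
188^4 = (188^2)^2 ≡ 211^2 = 44521 ≡ 67 (mod 239)

67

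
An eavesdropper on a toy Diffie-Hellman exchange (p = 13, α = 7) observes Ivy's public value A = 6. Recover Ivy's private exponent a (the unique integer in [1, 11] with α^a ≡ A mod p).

7

Try successive powers of 7 modulo 13:
7^1 ≡ 7
7^2 ≡ 10
7^3 ≡ 5
7^4 ≡ 9
7^5 ≡ 11
7^6 ≡ 12
7^7 ≡ 6
Found: a = 7.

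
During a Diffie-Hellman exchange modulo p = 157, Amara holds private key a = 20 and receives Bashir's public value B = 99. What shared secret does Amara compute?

Shared key K = 99^20 mod 157.
99^1 ≡ 99 (mod 157)
99^2 = (99^1)^2 ≡ 99^2 = 9801 ≡ 67 (mod 157)
99^4 = (99^2)^2 ≡ 67^2 = 4489 ≡ 93 (mod 157)
99^8 = (99^4)^2 ≡ 93^2 = 8649 ≡ 14 (mod 157)
99^16 = (99^8)^2 ≡ 14^2 = 196 ≡ 39 (mod 157)
99^20 = 99^16 · 99^4 ≡ 39 · 93 ≡ 16 (mod 157).

16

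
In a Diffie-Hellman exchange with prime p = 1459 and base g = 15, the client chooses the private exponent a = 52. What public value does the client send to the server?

6

Public value = 15^{52} \pmod{1459}.
15^1 ≡ 15 (mod 1459)
15^2 = (15^1)^2 ≡ 15^2 = 225 ≡ 225 (mod 1459)
15^4 = (15^2)^2 ≡ 225^2 = 50625 ≡ 1019 (mod 1459)
15^8 = (15^4)^2 ≡ 1019^2 = 1038361 ≡ 1012 (mod 1459)
15^16 = (15^8)^2 ≡ 1012^2 = 1024144 ≡ 1385 (mod 1459)
15^32 = (15^16)^2 ≡ 1385^2 = 1918225 ≡ 1099 (mod 1459)
15^52 = 15^32 · 15^16 · 15^4 ≡ 1099 · 1385 · 1019 ≡ 6 (mod 1459).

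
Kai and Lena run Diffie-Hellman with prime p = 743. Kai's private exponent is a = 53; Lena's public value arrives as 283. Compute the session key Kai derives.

Shared key K = 283^53 mod 743.
283^1 ≡ 283 (mod 743)
283^2 = (283^1)^2 ≡ 283^2 = 80089 ≡ 588 (mod 743)
283^4 = (283^2)^2 ≡ 588^2 = 345744 ≡ 249 (mod 743)
283^8 = (283^4)^2 ≡ 249^2 = 62001 ≡ 332 (mod 743)
283^16 = (283^8)^2 ≡ 332^2 = 110224 ≡ 260 (mod 743)
283^32 = (283^16)^2 ≡ 260^2 = 67600 ≡ 730 (mod 743)
283^53 = 283^32 · 283^16 · 283^4 · 283^1 ≡ 730 · 260 · 249 · 283 ≡ 592 (mod 743).

592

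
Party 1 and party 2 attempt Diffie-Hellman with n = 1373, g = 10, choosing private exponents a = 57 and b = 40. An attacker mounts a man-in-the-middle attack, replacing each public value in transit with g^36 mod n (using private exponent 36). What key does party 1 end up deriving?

274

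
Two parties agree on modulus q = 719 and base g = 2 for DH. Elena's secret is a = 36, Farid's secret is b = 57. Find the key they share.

Farid sends B = g^b mod q = 2^57 mod 719.
2^1 ≡ 2 (mod 719)
2^2 = (2^1)^2 ≡ 2^2 = 4 ≡ 4 (mod 719)
2^4 = (2^2)^2 ≡ 4^2 = 16 ≡ 16 (mod 719)
2^8 = (2^4)^2 ≡ 16^2 = 256 ≡ 256 (mod 719)
2^16 = (2^8)^2 ≡ 256^2 = 65536 ≡ 107 (mod 719)
2^32 = (2^16)^2 ≡ 107^2 = 11449 ≡ 664 (mod 719)
2^57 = 2^32 · 2^16 · 2^8 · 2^1 ≡ 664 · 107 · 256 · 2 ≡ 209 (mod 719).
So B = 209. Elena then computes K = B^a mod q = 209^36 mod 719.
209^1 ≡ 209 (mod 719)
209^2 = (209^1)^2 ≡ 209^2 = 43681 ≡ 541 (mod 719)
209^4 = (209^2)^2 ≡ 541^2 = 292681 ≡ 48 (mod 719)
209^8 = (209^4)^2 ≡ 48^2 = 2304 ≡ 147 (mod 719)
209^16 = (209^8)^2 ≡ 147^2 = 21609 ≡ 39 (mod 719)
209^32 = (209^16)^2 ≡ 39^2 = 1521 ≡ 83 (mod 719)
209^36 = 209^32 · 209^4 ≡ 83 · 48 ≡ 389 (mod 719).

389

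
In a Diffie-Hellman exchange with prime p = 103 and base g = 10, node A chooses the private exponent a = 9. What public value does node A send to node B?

Public value = 10^9 mod 103.
10^1 ≡ 10 (mod 103)
10^2 = (10^1)^2 ≡ 10^2 = 100 ≡ 100 (mod 103)
10^4 = (10^2)^2 ≡ 100^2 = 10000 ≡ 9 (mod 103)
10^8 = (10^4)^2 ≡ 9^2 = 81 ≡ 81 (mod 103)
10^9 = 10^8 · 10^1 ≡ 81 · 10 ≡ 89 (mod 103).

89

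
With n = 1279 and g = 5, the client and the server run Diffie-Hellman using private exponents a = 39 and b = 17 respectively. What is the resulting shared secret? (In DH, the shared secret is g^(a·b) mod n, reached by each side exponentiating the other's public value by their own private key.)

The server sends B = g^b mod n = 5^17 mod 1279.
5^1 ≡ 5 (mod 1279)
5^2 = (5^1)^2 ≡ 5^2 = 25 ≡ 25 (mod 1279)
5^4 = (5^2)^2 ≡ 25^2 = 625 ≡ 625 (mod 1279)
5^8 = (5^4)^2 ≡ 625^2 = 390625 ≡ 530 (mod 1279)
5^16 = (5^8)^2 ≡ 530^2 = 280900 ≡ 799 (mod 1279)
5^17 = 5^16 · 5^1 ≡ 799 · 5 ≡ 158 (mod 1279).
So B = 158. The client then computes K = B^a mod n = 158^39 mod 1279.
158^1 ≡ 158 (mod 1279)
158^2 = (158^1)^2 ≡ 158^2 = 24964 ≡ 663 (mod 1279)
158^4 = (158^2)^2 ≡ 663^2 = 439569 ≡ 872 (mod 1279)
158^8 = (158^4)^2 ≡ 872^2 = 760384 ≡ 658 (mod 1279)
158^16 = (158^8)^2 ≡ 658^2 = 432964 ≡ 662 (mod 1279)
158^32 = (158^16)^2 ≡ 662^2 = 438244 ≡ 826 (mod 1279)
158^39 = 158^32 · 158^4 · 158^2 · 158^1 ≡ 826 · 872 · 663 · 158 ≡ 121 (mod 1279).

121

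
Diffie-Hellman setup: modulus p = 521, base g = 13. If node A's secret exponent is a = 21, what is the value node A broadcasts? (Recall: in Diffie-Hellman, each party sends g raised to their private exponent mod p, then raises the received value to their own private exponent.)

333

Public value = 13^{21} \pmod{521}.
13^1 ≡ 13 (mod 521)
13^2 = (13^1)^2 ≡ 13^2 = 169 ≡ 169 (mod 521)
13^4 = (13^2)^2 ≡ 169^2 = 28561 ≡ 427 (mod 521)
13^8 = (13^4)^2 ≡ 427^2 = 182329 ≡ 500 (mod 521)
13^16 = (13^8)^2 ≡ 500^2 = 250000 ≡ 441 (mod 521)
13^21 = 13^16 · 13^4 · 13^1 ≡ 441 · 427 · 13 ≡ 333 (mod 521).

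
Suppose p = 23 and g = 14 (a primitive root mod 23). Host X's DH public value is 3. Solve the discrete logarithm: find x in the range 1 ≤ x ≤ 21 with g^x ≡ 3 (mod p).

6

Try successive powers of 14 modulo 23:
14^1 ≡ 14
14^2 ≡ 12
14^3 ≡ 7
14^4 ≡ 6
14^5 ≡ 15
14^6 ≡ 3
Found: x = 6.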